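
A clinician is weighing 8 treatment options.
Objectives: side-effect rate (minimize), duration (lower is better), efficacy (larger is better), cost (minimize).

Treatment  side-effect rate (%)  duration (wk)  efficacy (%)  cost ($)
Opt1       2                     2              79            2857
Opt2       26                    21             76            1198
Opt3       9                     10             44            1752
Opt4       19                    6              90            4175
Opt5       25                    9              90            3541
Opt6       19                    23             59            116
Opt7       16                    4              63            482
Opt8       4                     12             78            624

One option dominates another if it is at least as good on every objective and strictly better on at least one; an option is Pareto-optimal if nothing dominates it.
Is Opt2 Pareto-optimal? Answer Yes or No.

Opt8 vs Opt2: side-effect rate 4≤26, duration 12≤21, efficacy 78≥76, cost 624≤1198 — Opt8 is at least as good on every objective and strictly better on at least one, so Opt8 dominates Opt2.

No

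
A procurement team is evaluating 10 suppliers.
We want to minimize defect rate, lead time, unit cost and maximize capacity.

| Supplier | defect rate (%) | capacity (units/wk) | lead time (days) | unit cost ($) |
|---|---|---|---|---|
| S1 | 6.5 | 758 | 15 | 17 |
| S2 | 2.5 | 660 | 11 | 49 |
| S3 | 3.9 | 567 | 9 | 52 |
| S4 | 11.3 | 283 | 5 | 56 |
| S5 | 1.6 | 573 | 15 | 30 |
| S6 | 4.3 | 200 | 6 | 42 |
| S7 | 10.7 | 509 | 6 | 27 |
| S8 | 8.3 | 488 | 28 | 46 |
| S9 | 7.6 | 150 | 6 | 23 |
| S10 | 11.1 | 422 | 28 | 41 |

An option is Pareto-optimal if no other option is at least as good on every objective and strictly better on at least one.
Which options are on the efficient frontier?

S1, S2, S3, S4, S5, S6, S7, S9

S1: not dominated (best capacity).
S2: not dominated.
S3: not dominated.
S4: not dominated (best lead time).
S5: not dominated (best defect rate).
S6: not dominated.
S7: not dominated.
S8: dominated by S1 (defect rate 6.5≤8.3, capacity 758≥488, lead time 15≤28, unit cost 17≤46).
S9: not dominated.
S10: dominated by S1 (defect rate 6.5≤11.1, capacity 758≥422, lead time 15≤28, unit cost 17≤41).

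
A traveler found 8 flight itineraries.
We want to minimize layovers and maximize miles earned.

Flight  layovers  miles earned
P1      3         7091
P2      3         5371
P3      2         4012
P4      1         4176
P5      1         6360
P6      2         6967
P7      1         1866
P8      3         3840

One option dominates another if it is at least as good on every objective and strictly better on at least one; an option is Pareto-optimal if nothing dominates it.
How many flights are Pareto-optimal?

P1: not dominated (best miles earned).
P2: dominated by P1 (layovers 3≤3, miles earned 7091≥5371).
P3: dominated by P4 (layovers 1≤2, miles earned 4176≥4012).
P4: dominated by P5 (layovers 1≤1, miles earned 6360≥4176).
P5: not dominated.
P6: not dominated.
P7: dominated by P4 (layovers 1≤1, miles earned 4176≥1866).
P8: dominated by P1 (layovers 3≤3, miles earned 7091≥3840).
Pareto-optimal: P1, P5, P6 → 3.

3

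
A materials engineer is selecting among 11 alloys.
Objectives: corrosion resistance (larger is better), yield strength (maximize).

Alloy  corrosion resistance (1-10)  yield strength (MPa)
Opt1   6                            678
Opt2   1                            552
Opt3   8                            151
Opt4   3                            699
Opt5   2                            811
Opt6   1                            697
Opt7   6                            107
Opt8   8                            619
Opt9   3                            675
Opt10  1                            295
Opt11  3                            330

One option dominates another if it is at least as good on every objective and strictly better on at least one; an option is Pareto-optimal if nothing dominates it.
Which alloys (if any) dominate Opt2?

Opt1: corrosion resistance 6≥1, yield strength 678≥552 — dominates Opt2.
Opt4: corrosion resistance 3≥1, yield strength 699≥552 — dominates Opt2.
Opt5: corrosion resistance 2≥1, yield strength 811≥552 — dominates Opt2.
Opt6: corrosion resistance 1≥1, yield strength 697≥552 — dominates Opt2.
Opt8: corrosion resistance 8≥1, yield strength 619≥552 — dominates Opt2.
Opt9: corrosion resistance 3≥1, yield strength 675≥552 — dominates Opt2.
Others (Opt3, Opt7, Opt10, Opt11) are each worse than Opt2 on at least one objective.

Opt1, Opt4, Opt5, Opt6, Opt8, Opt9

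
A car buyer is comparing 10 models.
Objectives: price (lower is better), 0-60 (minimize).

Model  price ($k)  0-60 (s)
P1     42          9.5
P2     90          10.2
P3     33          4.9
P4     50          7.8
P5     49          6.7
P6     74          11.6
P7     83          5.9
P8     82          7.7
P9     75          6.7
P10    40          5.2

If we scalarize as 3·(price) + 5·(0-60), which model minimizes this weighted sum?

P3

P1: 3·42 + 5·9.5 = 173.5
P2: 3·90 + 5·10.2 = 321.0
P3: 3·33 + 5·4.9 = 123.5
P4: 3·50 + 5·7.8 = 189.0
P5: 3·49 + 5·6.7 = 180.5
P6: 3·74 + 5·11.6 = 280.0
P7: 3·83 + 5·5.9 = 278.5
P8: 3·82 + 5·7.7 = 284.5
P9: 3·75 + 5·6.7 = 258.5
P10: 3·40 + 5·5.2 = 146.0
Lowest: P3 at 123.5.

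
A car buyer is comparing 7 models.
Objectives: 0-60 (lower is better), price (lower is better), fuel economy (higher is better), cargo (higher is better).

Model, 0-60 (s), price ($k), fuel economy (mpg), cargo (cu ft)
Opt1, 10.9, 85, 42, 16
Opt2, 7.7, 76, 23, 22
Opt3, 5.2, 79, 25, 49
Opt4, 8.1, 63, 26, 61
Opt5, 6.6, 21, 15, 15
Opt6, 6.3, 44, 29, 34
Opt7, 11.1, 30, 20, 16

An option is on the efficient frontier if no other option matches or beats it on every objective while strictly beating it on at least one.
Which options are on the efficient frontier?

Opt1, Opt3, Opt4, Opt5, Opt6, Opt7

Opt1: not dominated (best fuel economy).
Opt2: dominated by Opt6 (0-60 6.3≤7.7, price 44≤76, fuel economy 29≥23, cargo 34≥22).
Opt3: not dominated (best 0-60).
Opt4: not dominated (best cargo).
Opt5: not dominated (best price).
Opt6: not dominated.
Opt7: not dominated.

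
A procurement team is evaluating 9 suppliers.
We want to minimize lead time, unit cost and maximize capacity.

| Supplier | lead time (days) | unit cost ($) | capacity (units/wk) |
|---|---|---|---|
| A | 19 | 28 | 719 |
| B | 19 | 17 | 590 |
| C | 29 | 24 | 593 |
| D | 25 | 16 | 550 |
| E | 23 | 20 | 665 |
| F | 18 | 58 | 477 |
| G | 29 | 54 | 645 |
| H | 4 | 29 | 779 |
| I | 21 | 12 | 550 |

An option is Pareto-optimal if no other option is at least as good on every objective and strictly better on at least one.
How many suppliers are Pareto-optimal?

A: not dominated.
B: not dominated.
C: dominated by E (lead time 23≤29, unit cost 20≤24, capacity 665≥593).
D: dominated by I (lead time 21≤25, unit cost 12≤16, capacity 550≥550).
E: not dominated.
F: dominated by H (lead time 4≤18, unit cost 29≤58, capacity 779≥477).
G: dominated by A (lead time 19≤29, unit cost 28≤54, capacity 719≥645).
H: not dominated (best lead time).
I: not dominated (best unit cost).
Pareto-optimal: A, B, E, H, I → 5.

5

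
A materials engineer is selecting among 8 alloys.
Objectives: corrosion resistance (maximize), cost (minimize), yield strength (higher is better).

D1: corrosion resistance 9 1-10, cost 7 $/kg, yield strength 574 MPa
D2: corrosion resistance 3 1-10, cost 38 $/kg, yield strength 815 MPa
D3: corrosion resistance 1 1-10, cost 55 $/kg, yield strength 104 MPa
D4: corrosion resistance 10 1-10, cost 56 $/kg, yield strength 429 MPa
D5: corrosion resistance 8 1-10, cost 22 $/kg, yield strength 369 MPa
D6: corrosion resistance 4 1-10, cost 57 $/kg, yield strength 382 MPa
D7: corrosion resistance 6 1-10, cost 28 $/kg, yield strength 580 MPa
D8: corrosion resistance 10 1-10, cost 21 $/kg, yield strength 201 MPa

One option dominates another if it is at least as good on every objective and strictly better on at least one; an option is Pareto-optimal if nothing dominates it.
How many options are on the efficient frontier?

D1: not dominated (best cost).
D2: not dominated (best yield strength).
D3: dominated by D1 (corrosion resistance 9≥1, cost 7≤55, yield strength 574≥104).
D4: not dominated.
D5: dominated by D1 (corrosion resistance 9≥8, cost 7≤22, yield strength 574≥369).
D6: dominated by D1 (corrosion resistance 9≥4, cost 7≤57, yield strength 574≥382).
D7: not dominated.
D8: not dominated.
Pareto-optimal: D1, D2, D4, D7, D8 → 5.

5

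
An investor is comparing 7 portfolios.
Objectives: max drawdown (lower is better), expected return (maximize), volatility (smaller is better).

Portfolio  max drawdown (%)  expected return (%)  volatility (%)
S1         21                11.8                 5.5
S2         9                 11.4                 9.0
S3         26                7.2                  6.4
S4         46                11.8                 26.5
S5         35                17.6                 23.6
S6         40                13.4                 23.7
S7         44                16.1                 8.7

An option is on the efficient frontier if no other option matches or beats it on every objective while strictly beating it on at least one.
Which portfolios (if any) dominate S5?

none

S1: worse on expected return (11.8 vs 17.6).
S2: worse on expected return (11.4 vs 17.6).
S3: worse on expected return (7.2 vs 17.6).
S4: worse on max drawdown (46 vs 35).
S6: worse on max drawdown (40 vs 35).
S7: worse on max drawdown (44 vs 35).
No option dominates S5.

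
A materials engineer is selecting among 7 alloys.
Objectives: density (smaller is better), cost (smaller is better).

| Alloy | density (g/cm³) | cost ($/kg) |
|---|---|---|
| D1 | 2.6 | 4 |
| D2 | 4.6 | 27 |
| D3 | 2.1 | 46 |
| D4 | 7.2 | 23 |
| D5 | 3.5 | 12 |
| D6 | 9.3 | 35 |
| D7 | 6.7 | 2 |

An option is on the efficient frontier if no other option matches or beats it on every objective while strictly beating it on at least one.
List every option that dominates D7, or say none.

D1: worse on cost (4 vs 2).
D2: worse on cost (27 vs 2).
D3: worse on cost (46 vs 2).
D4: worse on density (7.2 vs 6.7).
D5: worse on cost (12 vs 2).
D6: worse on density (9.3 vs 6.7).
No option dominates D7.

none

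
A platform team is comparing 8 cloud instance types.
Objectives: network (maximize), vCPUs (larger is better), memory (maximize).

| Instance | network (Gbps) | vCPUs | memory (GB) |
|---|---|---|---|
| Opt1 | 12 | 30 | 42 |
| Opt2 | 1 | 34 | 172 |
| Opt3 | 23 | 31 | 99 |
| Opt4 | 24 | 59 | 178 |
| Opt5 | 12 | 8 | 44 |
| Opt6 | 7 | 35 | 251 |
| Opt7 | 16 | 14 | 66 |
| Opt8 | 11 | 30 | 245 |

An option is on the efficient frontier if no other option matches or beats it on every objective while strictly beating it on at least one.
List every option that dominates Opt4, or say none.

Opt1: worse on network (12 vs 24).
Opt2: worse on network (1 vs 24).
Opt3: worse on network (23 vs 24).
Opt5: worse on network (12 vs 24).
Opt6: worse on network (7 vs 24).
Opt7: worse on network (16 vs 24).
Opt8: worse on network (11 vs 24).
No option dominates Opt4.

none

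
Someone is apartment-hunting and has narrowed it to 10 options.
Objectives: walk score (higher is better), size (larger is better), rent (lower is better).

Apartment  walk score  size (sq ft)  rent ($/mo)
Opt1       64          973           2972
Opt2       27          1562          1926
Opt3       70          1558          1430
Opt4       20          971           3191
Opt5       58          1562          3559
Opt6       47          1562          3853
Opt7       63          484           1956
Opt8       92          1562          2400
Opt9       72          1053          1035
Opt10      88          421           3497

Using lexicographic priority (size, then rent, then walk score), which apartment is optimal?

Opt2

First maximize size: best is 1562, kept {Opt2, Opt5, Opt6, Opt8}.
Then minimize rent: best is 1926, kept {Opt2}.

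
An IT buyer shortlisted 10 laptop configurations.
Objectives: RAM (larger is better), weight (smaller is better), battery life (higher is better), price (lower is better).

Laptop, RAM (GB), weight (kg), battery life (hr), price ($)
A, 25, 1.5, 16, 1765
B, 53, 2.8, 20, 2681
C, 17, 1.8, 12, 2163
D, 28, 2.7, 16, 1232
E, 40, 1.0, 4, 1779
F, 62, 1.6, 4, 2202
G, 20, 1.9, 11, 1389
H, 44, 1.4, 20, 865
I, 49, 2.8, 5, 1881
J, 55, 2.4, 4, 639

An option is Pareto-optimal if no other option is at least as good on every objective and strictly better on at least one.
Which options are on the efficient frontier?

B, E, F, H, I, J

A: dominated by H (RAM 44≥25, weight 1.4≤1.5, battery life 20≥16, price 865≤1765).
B: not dominated.
C: dominated by A (RAM 25≥17, weight 1.5≤1.8, battery life 16≥12, price 1765≤2163).
D: dominated by H (RAM 44≥28, weight 1.4≤2.7, battery life 20≥16, price 865≤1232).
E: not dominated (best weight).
F: not dominated (best RAM).
G: dominated by H (RAM 44≥20, weight 1.4≤1.9, battery life 20≥11, price 865≤1389).
H: not dominated.
I: not dominated.
J: not dominated (best price).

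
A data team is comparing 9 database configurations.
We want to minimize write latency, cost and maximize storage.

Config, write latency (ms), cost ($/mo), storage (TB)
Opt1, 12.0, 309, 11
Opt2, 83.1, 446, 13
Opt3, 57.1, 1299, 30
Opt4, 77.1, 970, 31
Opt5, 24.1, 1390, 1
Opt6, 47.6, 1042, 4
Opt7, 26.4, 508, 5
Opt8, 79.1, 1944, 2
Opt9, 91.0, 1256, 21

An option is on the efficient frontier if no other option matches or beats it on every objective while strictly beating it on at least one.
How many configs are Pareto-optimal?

4

Opt1: not dominated (best write latency).
Opt2: not dominated.
Opt3: not dominated.
Opt4: not dominated (best storage).
Opt5: dominated by Opt1 (write latency 12.0≤24.1, cost 309≤1390, storage 11≥1).
Opt6: dominated by Opt1 (write latency 12.0≤47.6, cost 309≤1042, storage 11≥4).
Opt7: dominated by Opt1 (write latency 12.0≤26.4, cost 309≤508, storage 11≥5).
Opt8: dominated by Opt1 (write latency 12.0≤79.1, cost 309≤1944, storage 11≥2).
Opt9: dominated by Opt4 (write latency 77.1≤91.0, cost 970≤1256, storage 31≥21).
Pareto-optimal: Opt1, Opt2, Opt3, Opt4 → 4.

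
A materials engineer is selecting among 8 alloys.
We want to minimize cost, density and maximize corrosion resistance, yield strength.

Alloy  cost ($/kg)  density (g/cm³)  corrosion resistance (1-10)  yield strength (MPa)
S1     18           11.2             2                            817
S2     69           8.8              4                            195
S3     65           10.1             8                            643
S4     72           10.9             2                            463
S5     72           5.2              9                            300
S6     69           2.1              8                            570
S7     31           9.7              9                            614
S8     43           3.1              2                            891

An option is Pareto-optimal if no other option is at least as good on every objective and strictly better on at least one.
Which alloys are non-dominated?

S1, S3, S5, S6, S7, S8

S1: not dominated (best cost).
S2: dominated by S6 (cost 69≤69, density 2.1≤8.8, corrosion resistance 8≥4, yield strength 570≥195).
S3: not dominated.
S4: dominated by S3 (cost 65≤72, density 10.1≤10.9, corrosion resistance 8≥2, yield strength 643≥463).
S5: not dominated.
S6: not dominated (best density).
S7: not dominated.
S8: not dominated (best yield strength).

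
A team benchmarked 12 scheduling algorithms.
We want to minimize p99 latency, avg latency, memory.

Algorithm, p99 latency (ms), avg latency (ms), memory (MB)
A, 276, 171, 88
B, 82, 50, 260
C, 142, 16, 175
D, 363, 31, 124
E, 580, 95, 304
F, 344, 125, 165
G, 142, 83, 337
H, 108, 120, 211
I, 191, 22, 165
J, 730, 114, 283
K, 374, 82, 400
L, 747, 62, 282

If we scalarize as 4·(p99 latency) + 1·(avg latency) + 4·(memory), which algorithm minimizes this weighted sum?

C

A: 4·276 + 1·171 + 4·88 = 1627
B: 4·82 + 1·50 + 4·260 = 1418
C: 4·142 + 1·16 + 4·175 = 1284
D: 4·363 + 1·31 + 4·124 = 1979
E: 4·580 + 1·95 + 4·304 = 3631
F: 4·344 + 1·125 + 4·165 = 2161
G: 4·142 + 1·83 + 4·337 = 1999
H: 4·108 + 1·120 + 4·211 = 1396
I: 4·191 + 1·22 + 4·165 = 1446
J: 4·730 + 1·114 + 4·283 = 4166
K: 4·374 + 1·82 + 4·400 = 3178
L: 4·747 + 1·62 + 4·282 = 4178
Lowest: C at 1284.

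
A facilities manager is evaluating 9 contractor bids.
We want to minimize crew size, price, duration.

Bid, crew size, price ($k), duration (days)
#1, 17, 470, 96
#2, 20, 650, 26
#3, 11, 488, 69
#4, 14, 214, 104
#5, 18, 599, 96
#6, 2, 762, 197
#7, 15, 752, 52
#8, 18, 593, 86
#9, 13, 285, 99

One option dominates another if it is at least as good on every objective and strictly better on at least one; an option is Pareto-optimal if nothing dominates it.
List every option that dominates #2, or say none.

#1: worse on duration (96 vs 26).
#3: worse on duration (69 vs 26).
#4: worse on duration (104 vs 26).
#5: worse on duration (96 vs 26).
#6: worse on price (762 vs 650).
#7: worse on price (752 vs 650).
#8: worse on duration (86 vs 26).
#9: worse on duration (99 vs 26).
No option dominates #2.

none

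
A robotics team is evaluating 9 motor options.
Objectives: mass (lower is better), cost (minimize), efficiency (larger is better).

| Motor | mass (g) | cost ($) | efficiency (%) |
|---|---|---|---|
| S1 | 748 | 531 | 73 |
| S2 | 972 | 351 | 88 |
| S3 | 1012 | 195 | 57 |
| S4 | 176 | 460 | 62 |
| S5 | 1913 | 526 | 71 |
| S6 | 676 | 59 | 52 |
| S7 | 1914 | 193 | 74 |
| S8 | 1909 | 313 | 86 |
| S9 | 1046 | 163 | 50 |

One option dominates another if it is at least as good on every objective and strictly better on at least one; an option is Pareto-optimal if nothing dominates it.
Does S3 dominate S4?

No

S3 vs S4: S3 is worse on mass (1012 vs 176), so it does not dominate S4.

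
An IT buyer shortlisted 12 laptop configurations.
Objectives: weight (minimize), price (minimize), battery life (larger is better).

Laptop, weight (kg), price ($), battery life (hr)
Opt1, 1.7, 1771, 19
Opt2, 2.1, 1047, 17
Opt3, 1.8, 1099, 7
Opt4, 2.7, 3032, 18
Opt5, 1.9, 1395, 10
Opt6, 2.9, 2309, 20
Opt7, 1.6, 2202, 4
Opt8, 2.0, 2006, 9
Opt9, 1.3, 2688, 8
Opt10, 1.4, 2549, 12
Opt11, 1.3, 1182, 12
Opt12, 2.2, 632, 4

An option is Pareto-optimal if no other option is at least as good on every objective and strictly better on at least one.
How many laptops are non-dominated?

Opt1: not dominated.
Opt2: not dominated.
Opt3: not dominated.
Opt4: dominated by Opt1 (weight 1.7≤2.7, price 1771≤3032, battery life 19≥18).
Opt5: dominated by Opt11 (weight 1.3≤1.9, price 1182≤1395, battery life 12≥10).
Opt6: not dominated (best battery life).
Opt7: dominated by Opt11 (weight 1.3≤1.6, price 1182≤2202, battery life 12≥4).
Opt8: dominated by Opt1 (weight 1.7≤2.0, price 1771≤2006, battery life 19≥9).
Opt9: dominated by Opt11 (weight 1.3≤1.3, price 1182≤2688, battery life 12≥8).
Opt10: dominated by Opt11 (weight 1.3≤1.4, price 1182≤2549, battery life 12≥12).
Opt11: not dominated.
Opt12: not dominated (best price).
Pareto-optimal: Opt1, Opt2, Opt3, Opt6, Opt11, Opt12 → 6.

6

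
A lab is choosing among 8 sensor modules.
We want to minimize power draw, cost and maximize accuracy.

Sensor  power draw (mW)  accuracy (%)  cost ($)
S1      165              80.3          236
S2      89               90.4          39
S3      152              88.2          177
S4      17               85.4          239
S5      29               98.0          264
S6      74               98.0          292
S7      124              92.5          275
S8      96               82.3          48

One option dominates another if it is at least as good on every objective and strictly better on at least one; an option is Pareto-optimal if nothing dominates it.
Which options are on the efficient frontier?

S2, S4, S5

S1: dominated by S2 (power draw 89≤165, accuracy 90.4≥80.3, cost 39≤236).
S2: not dominated (best cost).
S3: dominated by S2 (power draw 89≤152, accuracy 90.4≥88.2, cost 39≤177).
S4: not dominated (best power draw).
S5: not dominated.
S6: dominated by S5 (power draw 29≤74, accuracy 98.0≥98.0, cost 264≤292).
S7: dominated by S5 (power draw 29≤124, accuracy 98.0≥92.5, cost 264≤275).
S8: dominated by S2 (power draw 89≤96, accuracy 90.4≥82.3, cost 39≤48).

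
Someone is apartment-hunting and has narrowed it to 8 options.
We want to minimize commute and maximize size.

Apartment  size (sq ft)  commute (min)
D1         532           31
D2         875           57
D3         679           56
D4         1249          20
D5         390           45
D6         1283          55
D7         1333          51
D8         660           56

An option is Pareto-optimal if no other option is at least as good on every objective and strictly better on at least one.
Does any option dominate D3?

D4 vs D3: size 1249≥679, commute 20≤56 — D4 is at least as good on every objective and strictly better on at least one, so D4 dominates D3.

Yes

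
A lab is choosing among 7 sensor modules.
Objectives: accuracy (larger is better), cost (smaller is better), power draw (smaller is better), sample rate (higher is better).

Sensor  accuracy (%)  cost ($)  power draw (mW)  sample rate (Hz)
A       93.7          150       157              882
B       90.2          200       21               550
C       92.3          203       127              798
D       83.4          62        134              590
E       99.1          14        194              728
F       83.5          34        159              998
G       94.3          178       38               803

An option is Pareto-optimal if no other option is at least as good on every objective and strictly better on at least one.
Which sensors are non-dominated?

A, B, D, E, F, G

A: not dominated.
B: not dominated (best power draw).
C: dominated by G (accuracy 94.3≥92.3, cost 178≤203, power draw 38≤127, sample rate 803≥798).
D: not dominated.
E: not dominated (best accuracy).
F: not dominated (best sample rate).
G: not dominated.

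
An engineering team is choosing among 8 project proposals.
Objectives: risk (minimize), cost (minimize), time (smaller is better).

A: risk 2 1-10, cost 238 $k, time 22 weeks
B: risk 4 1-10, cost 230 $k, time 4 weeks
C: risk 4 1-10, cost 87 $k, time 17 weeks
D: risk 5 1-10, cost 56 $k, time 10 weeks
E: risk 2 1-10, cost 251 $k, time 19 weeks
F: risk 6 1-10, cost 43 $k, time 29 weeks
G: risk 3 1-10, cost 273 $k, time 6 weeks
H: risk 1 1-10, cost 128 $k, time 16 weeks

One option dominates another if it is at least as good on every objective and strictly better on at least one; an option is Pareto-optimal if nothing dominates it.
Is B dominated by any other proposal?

No

A: worse on cost (238 vs 230).
C: worse on time (17 vs 4).
D: worse on risk (5 vs 4).
E: worse on cost (251 vs 230).
F: worse on risk (6 vs 4).
G: worse on cost (273 vs 230).
H: worse on time (16 vs 4).
No option is at least as good as B on every objective and strictly better on one.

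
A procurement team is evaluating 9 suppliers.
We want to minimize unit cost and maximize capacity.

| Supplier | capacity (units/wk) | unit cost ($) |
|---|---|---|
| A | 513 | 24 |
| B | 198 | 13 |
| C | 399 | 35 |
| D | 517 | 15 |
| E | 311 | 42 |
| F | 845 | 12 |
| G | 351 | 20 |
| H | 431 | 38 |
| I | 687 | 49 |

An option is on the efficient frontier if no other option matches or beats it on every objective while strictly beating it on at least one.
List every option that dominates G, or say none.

D: capacity 517≥351, unit cost 15≤20 — dominates G.
F: capacity 845≥351, unit cost 12≤20 — dominates G.
Others (A, B, C, E, H, I) are each worse than G on at least one objective.

D, F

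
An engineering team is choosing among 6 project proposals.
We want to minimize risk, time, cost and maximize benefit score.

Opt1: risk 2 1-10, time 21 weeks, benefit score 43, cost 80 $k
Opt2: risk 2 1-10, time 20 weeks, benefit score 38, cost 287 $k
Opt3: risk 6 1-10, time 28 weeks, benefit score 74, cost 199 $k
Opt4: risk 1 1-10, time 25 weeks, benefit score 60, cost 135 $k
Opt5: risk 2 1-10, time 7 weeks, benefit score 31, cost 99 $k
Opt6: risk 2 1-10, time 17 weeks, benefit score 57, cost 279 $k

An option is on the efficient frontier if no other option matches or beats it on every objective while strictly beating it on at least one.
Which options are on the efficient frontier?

Opt1, Opt3, Opt4, Opt5, Opt6

Opt1: not dominated (best cost).
Opt2: dominated by Opt6 (risk 2≤2, time 17≤20, benefit score 57≥38, cost 279≤287).
Opt3: not dominated (best benefit score).
Opt4: not dominated (best risk).
Opt5: not dominated (best time).
Opt6: not dominated.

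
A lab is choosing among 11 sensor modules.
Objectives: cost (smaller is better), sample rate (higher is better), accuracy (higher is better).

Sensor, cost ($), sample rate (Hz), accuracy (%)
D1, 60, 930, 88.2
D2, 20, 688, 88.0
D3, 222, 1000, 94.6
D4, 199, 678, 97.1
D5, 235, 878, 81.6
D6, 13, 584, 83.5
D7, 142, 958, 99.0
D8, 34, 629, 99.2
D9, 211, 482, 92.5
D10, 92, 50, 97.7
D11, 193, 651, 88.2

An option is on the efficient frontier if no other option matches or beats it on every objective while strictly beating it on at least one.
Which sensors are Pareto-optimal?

D1, D2, D3, D6, D7, D8

D1: not dominated.
D2: not dominated.
D3: not dominated (best sample rate).
D4: dominated by D7 (cost 142≤199, sample rate 958≥678, accuracy 99.0≥97.1).
D5: dominated by D1 (cost 60≤235, sample rate 930≥878, accuracy 88.2≥81.6).
D6: not dominated (best cost).
D7: not dominated.
D8: not dominated (best accuracy).
D9: dominated by D4 (cost 199≤211, sample rate 678≥482, accuracy 97.1≥92.5).
D10: dominated by D8 (cost 34≤92, sample rate 629≥50, accuracy 99.2≥97.7).
D11: dominated by D1 (cost 60≤193, sample rate 930≥651, accuracy 88.2≥88.2).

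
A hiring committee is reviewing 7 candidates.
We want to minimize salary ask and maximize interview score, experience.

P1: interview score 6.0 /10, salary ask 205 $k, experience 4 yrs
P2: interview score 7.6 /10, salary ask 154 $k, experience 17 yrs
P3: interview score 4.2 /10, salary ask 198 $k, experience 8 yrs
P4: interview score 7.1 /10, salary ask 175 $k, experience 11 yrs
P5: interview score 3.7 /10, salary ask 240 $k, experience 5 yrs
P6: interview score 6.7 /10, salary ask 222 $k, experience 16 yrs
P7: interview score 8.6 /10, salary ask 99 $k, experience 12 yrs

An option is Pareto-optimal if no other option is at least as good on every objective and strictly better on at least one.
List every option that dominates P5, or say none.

P2: interview score 7.6≥3.7, salary ask 154≤240, experience 17≥5 — dominates P5.
P3: interview score 4.2≥3.7, salary ask 198≤240, experience 8≥5 — dominates P5.
P4: interview score 7.1≥3.7, salary ask 175≤240, experience 11≥5 — dominates P5.
P6: interview score 6.7≥3.7, salary ask 222≤240, experience 16≥5 — dominates P5.
P7: interview score 8.6≥3.7, salary ask 99≤240, experience 12≥5 — dominates P5.
Others (P1) are each worse than P5 on at least one objective.

P2, P3, P4, P6, P7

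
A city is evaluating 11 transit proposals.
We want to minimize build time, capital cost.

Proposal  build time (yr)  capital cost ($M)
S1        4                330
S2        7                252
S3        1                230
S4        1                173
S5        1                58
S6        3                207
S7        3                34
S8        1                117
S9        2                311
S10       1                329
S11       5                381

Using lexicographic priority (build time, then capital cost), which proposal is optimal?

S5

First minimize build time: best is 1, kept {S3, S4, S5, S8, S10}.
Then minimize capital cost: best is 58, kept {S5}.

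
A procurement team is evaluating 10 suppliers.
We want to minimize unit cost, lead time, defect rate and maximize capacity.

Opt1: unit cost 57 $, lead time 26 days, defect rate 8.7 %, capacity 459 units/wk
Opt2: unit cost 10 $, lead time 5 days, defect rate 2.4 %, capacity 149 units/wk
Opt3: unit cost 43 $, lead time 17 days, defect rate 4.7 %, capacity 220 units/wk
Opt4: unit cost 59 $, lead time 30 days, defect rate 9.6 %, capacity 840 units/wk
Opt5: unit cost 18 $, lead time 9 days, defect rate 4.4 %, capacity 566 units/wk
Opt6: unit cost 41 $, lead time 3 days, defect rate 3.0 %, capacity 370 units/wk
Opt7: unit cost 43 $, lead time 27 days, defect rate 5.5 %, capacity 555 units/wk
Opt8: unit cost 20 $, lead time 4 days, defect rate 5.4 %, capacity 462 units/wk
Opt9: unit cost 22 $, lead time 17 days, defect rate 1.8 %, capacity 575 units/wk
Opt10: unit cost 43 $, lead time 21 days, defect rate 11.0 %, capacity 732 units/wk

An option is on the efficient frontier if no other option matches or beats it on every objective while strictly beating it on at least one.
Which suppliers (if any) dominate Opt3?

Opt5: unit cost 18≤43, lead time 9≤17, defect rate 4.4≤4.7, capacity 566≥220 — dominates Opt3.
Opt6: unit cost 41≤43, lead time 3≤17, defect rate 3.0≤4.7, capacity 370≥220 — dominates Opt3.
Opt9: unit cost 22≤43, lead time 17≤17, defect rate 1.8≤4.7, capacity 575≥220 — dominates Opt3.
Others (Opt1, Opt2, Opt4, Opt7, Opt8, Opt10) are each worse than Opt3 on at least one objective.

Opt5, Opt6, Opt9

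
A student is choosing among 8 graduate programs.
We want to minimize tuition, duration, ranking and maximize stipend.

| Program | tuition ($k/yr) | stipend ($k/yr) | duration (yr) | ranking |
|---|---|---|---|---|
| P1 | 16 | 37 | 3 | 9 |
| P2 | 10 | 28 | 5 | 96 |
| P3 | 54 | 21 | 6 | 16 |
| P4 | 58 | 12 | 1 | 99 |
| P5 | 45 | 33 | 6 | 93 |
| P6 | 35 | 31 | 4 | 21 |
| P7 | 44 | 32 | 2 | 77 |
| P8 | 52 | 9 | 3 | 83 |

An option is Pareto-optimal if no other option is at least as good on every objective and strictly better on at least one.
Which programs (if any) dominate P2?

none

P1: worse on tuition (16 vs 10).
P3: worse on tuition (54 vs 10).
P4: worse on tuition (58 vs 10).
P5: worse on tuition (45 vs 10).
P6: worse on tuition (35 vs 10).
P7: worse on tuition (44 vs 10).
P8: worse on tuition (52 vs 10).
No option dominates P2.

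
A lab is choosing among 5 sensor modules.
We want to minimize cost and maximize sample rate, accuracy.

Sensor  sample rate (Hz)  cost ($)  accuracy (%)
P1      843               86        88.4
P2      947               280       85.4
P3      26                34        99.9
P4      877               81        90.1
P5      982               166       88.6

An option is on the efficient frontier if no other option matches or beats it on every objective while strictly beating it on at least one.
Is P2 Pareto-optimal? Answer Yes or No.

No

P5 vs P2: sample rate 982≥947, cost 166≤280, accuracy 88.6≥85.4 — P5 is at least as good on every objective and strictly better on at least one, so P5 dominates P2.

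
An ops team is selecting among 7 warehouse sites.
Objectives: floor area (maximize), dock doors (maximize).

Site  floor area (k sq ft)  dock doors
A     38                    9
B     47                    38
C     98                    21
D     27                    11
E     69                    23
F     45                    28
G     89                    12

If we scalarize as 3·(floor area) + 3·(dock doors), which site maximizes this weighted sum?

C

A: 3·38 + 3·9 = 141
B: 3·47 + 3·38 = 255
C: 3·98 + 3·21 = 357
D: 3·27 + 3·11 = 114
E: 3·69 + 3·23 = 276
F: 3·45 + 3·28 = 219
G: 3·89 + 3·12 = 303
Highest: C at 357.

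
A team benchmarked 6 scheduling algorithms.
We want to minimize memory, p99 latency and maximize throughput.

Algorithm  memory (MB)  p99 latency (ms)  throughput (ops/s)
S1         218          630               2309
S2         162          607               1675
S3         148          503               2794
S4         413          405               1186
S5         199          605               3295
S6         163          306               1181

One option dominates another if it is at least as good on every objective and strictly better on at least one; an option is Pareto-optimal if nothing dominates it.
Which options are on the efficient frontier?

S3, S4, S5, S6

S1: dominated by S3 (memory 148≤218, p99 latency 503≤630, throughput 2794≥2309).
S2: dominated by S3 (memory 148≤162, p99 latency 503≤607, throughput 2794≥1675).
S3: not dominated (best memory).
S4: not dominated.
S5: not dominated (best throughput).
S6: not dominated (best p99 latency).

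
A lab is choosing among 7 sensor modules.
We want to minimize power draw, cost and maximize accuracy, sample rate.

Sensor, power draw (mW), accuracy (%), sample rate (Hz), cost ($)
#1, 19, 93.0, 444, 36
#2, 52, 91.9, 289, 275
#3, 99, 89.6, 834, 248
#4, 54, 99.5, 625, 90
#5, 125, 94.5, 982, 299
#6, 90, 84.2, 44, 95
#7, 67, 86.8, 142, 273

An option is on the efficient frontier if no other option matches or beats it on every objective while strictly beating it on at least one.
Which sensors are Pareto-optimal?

#1, #3, #4, #5

#1: not dominated (best power draw).
#2: dominated by #1 (power draw 19≤52, accuracy 93.0≥91.9, sample rate 444≥289, cost 36≤275).
#3: not dominated.
#4: not dominated (best accuracy).
#5: not dominated (best sample rate).
#6: dominated by #1 (power draw 19≤90, accuracy 93.0≥84.2, sample rate 444≥44, cost 36≤95).
#7: dominated by #1 (power draw 19≤67, accuracy 93.0≥86.8, sample rate 444≥142, cost 36≤273).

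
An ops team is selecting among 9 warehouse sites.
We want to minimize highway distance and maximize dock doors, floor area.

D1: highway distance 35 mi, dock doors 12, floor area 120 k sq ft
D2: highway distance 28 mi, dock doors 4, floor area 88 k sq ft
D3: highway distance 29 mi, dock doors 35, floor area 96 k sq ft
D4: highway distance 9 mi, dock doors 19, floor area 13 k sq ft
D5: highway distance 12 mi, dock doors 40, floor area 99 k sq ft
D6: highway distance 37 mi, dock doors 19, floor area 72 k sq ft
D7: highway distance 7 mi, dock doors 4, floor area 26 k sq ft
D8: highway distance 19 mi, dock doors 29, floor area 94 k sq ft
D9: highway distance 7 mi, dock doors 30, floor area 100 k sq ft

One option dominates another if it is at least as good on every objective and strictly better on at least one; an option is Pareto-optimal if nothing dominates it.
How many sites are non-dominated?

D1: not dominated (best floor area).
D2: dominated by D5 (highway distance 12≤28, dock doors 40≥4, floor area 99≥88).
D3: dominated by D5 (highway distance 12≤29, dock doors 40≥35, floor area 99≥96).
D4: dominated by D9 (highway distance 7≤9, dock doors 30≥19, floor area 100≥13).
D5: not dominated (best dock doors).
D6: dominated by D3 (highway distance 29≤37, dock doors 35≥19, floor area 96≥72).
D7: dominated by D9 (highway distance 7≤7, dock doors 30≥4, floor area 100≥26).
D8: dominated by D5 (highway distance 12≤19, dock doors 40≥29, floor area 99≥94).
D9: not dominated.
Pareto-optimal: D1, D5, D9 → 3.

3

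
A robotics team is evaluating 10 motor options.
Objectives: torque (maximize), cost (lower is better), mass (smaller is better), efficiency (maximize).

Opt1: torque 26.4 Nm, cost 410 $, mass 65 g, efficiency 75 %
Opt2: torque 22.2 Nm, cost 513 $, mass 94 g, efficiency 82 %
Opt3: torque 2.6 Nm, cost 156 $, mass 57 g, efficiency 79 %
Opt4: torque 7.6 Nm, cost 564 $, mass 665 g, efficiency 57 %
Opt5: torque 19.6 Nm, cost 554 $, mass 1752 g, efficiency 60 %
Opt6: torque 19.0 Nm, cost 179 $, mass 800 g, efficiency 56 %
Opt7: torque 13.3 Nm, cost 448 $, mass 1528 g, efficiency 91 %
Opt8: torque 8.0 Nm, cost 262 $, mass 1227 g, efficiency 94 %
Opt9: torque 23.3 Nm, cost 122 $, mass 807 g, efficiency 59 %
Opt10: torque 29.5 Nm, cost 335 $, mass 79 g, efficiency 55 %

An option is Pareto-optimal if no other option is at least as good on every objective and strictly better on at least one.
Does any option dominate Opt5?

Yes

Opt1 vs Opt5: torque 26.4≥19.6, cost 410≤554, mass 65≤1752, efficiency 75≥60 — Opt1 is at least as good on every objective and strictly better on at least one, so Opt1 dominates Opt5.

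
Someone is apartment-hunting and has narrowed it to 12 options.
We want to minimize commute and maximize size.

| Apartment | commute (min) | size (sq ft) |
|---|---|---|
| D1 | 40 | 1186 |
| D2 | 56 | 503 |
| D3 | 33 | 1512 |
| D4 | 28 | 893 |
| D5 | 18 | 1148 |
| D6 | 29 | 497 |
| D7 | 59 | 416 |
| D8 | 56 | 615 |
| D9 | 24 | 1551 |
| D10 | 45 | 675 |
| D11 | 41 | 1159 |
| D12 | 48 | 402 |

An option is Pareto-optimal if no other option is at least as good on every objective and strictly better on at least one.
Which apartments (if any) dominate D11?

D1, D3, D9

D1: commute 40≤41, size 1186≥1159 — dominates D11.
D3: commute 33≤41, size 1512≥1159 — dominates D11.
D9: commute 24≤41, size 1551≥1159 — dominates D11.
Others (D2, D4, D5, D6, D7, D8, D10, D12) are each worse than D11 on at least one objective.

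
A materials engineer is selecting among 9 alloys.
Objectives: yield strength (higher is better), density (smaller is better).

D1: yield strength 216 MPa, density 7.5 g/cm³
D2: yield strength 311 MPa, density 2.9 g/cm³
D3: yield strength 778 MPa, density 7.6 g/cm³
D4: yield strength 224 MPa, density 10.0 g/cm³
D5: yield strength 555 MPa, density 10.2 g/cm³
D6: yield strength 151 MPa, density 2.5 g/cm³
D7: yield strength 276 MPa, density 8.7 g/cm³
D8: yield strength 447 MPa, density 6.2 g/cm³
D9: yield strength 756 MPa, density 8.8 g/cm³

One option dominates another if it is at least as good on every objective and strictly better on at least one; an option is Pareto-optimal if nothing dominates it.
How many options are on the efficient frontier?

4

D1: dominated by D2 (yield strength 311≥216, density 2.9≤7.5).
D2: not dominated.
D3: not dominated (best yield strength).
D4: dominated by D2 (yield strength 311≥224, density 2.9≤10.0).
D5: dominated by D3 (yield strength 778≥555, density 7.6≤10.2).
D6: not dominated (best density).
D7: dominated by D2 (yield strength 311≥276, density 2.9≤8.7).
D8: not dominated.
D9: dominated by D3 (yield strength 778≥756, density 7.6≤8.8).
Pareto-optimal: D2, D3, D6, D8 → 4.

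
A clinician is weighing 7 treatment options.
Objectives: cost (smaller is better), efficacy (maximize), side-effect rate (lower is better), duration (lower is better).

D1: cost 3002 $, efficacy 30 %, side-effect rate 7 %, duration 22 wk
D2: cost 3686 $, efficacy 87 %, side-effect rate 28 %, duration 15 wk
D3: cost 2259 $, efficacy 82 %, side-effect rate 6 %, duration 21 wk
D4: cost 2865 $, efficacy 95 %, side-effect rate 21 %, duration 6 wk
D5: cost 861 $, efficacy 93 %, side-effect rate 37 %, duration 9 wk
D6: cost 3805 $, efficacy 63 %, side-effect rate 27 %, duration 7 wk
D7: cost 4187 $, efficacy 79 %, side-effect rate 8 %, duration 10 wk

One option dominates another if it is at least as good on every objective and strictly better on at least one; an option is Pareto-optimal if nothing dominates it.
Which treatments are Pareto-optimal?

D1: dominated by D3 (cost 2259≤3002, efficacy 82≥30, side-effect rate 6≤7, duration 21≤22).
D2: dominated by D4 (cost 2865≤3686, efficacy 95≥87, side-effect rate 21≤28, duration 6≤15).
D3: not dominated (best side-effect rate).
D4: not dominated (best efficacy).
D5: not dominated (best cost).
D6: dominated by D4 (cost 2865≤3805, efficacy 95≥63, side-effect rate 21≤27, duration 6≤7).
D7: not dominated.

D3, D4, D5, D7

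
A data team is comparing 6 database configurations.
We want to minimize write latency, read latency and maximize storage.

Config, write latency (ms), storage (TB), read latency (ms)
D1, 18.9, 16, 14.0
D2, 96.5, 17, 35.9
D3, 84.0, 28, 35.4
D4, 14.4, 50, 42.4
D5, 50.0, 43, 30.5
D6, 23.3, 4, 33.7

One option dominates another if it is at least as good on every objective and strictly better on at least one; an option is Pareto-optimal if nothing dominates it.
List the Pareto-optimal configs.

D1: not dominated (best read latency).
D2: dominated by D3 (write latency 84.0≤96.5, storage 28≥17, read latency 35.4≤35.9).
D3: dominated by D5 (write latency 50.0≤84.0, storage 43≥28, read latency 30.5≤35.4).
D4: not dominated (best write latency).
D5: not dominated.
D6: dominated by D1 (write latency 18.9≤23.3, storage 16≥4, read latency 14.0≤33.7).

D1, D4, D5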